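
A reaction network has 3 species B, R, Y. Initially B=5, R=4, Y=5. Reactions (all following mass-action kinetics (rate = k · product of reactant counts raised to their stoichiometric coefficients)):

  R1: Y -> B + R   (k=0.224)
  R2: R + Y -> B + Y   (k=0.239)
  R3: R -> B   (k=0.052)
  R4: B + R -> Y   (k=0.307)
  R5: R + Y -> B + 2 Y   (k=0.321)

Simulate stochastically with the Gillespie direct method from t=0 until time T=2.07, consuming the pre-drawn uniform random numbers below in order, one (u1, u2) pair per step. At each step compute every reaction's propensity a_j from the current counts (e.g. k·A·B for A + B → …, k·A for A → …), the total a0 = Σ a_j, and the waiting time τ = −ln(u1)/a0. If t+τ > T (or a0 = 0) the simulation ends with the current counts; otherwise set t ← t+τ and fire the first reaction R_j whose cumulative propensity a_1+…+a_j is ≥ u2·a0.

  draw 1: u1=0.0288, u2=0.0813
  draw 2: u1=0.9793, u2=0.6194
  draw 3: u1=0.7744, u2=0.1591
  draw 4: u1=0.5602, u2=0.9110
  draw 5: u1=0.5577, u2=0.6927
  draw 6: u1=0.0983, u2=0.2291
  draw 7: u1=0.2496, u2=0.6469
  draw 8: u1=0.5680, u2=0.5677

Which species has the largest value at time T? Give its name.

t=0.000: B=5 R=4 Y=5
Draw 1: a1=1.120, a2=4.780, a3=0.208, a4=6.140, a5=6.420, a0=18.668; τ=−ln(0.0288)/18.668=0.190 → t=0.190; u2·a0=0.0813·18.668=1.518; a1=1.120 < 1.518 ≤ a1+a2=5.900 → R2 fires; B=6 R=3 Y=5
Draw 2: a1=1.120, a2=3.585, a3=0.156, a4=5.526, a5=4.815, a0=15.202; τ=−ln(0.9793)/15.202=0.001 → t=0.191; u2·a0=0.6194·15.202=9.416; a1+…+a3=4.861 < 9.416 ≤ a1+…+a4=10.387 → R4 fires; B=5 R=2 Y=6
Draw 3: a1=1.344, a2=2.868, a3=0.104, a4=3.070, a5=3.852, a0=11.238; τ=−ln(0.7744)/11.238=0.023 → t=0.214; u2·a0=0.1591·11.238=1.788; a1=1.344 < 1.788 ≤ a1+a2=4.212 → R2 fires; B=6 R=1 Y=6
Draw 4: a1=1.344, a2=1.434, a3=0.052, a4=1.842, a5=1.926, a0=6.598; τ=−ln(0.5602)/6.598=0.088 → t=0.302; u2·a0=0.9110·6.598=6.011; a1+…+a4=4.672 < 6.011 ≤ a1+…+a5=6.598 → R5 fires; B=7 R=0 Y=7
Draw 5: a1=1.568, a2=0.000, a3=0.000, a4=0.000, a5=0.000, a0=1.568; τ=−ln(0.5577)/1.568=0.372 → t=0.674; u2·a0=0.6927·1.568=1.086 ≤ a1=1.568 → R1 fires; B=8 R=1 Y=6
Draw 6: a1=1.344, a2=1.434, a3=0.052, a4=2.456, a5=1.926, a0=7.212; τ=−ln(0.0983)/7.212=0.322 → t=0.996; u2·a0=0.2291·7.212=1.652; a1=1.344 < 1.652 ≤ a1+a2=2.778 → R2 fires; B=9 R=0 Y=6
Draw 7: a1=1.344, a2=0.000, a3=0.000, a4=0.000, a5=0.000, a0=1.344; τ=−ln(0.2496)/1.344=1.033 → t=2.029; u2·a0=0.6469·1.344=0.869 ≤ a1=1.344 → R1 fires; B=10 R=1 Y=5
Draw 8: a1=1.120, a2=1.195, a3=0.052, a4=3.070, a5=1.605, a0=7.042; τ=−ln(0.5680)/7.042=0.080 → t=2.109 > T=2.07: stop.
At T=2.07: B=10 R=1 Y=5; the largest is B.

Dominant species at T: B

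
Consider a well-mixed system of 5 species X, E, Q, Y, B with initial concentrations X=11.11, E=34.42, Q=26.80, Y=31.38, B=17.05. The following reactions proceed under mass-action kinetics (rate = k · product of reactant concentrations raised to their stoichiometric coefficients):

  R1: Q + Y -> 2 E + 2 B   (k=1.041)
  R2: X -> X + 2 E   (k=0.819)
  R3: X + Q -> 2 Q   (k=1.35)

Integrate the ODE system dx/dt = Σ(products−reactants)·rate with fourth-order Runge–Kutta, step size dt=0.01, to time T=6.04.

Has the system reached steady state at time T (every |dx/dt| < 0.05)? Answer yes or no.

RK4 with dt=0.01: 604 steps to T=6.04. Trajectory (selected grid times):
t=0.00: X=11.11 E=34.42 Q=26.80 Y=31.38 B=17.05
t=0.67: X=0.00 E=97.84 Q=6.60 Y=0.07 B=79.67
t=1.34: X=0.00 E=97.98 Q=6.53 Y=0.00 B=79.81
t=2.01: X=0.00 E=97.98 Q=6.53 Y=0.00 B=79.81
t=2.68: X=0.00 E=97.98 Q=6.53 Y=0.00 B=79.81
t=3.36: X=0.00 E=97.98 Q=6.53 Y=0.00 B=79.81
t=4.03: X=0.00 E=97.98 Q=6.53 Y=0.00 B=79.81
t=4.70: X=0.00 E=97.98 Q=6.53 Y=0.00 B=79.81
t=5.37: X=0.00 E=97.98 Q=6.53 Y=0.00 B=79.81
t=6.04: X=0.00 E=97.98 Q=6.53 Y=0.00 B=79.81
Rates at T: R1=0.0000, R2=0.0000, R3=0.0000
dx/dt at T (Σ net stoichiometry × rate): X=-0.0000, E=+0.0000, Q=-0.0000, Y=-0.0000, B=+0.0000
Largest |dx/dt| is |+0.0000| (E) < 0.05 → steady.

Steady state at T: yes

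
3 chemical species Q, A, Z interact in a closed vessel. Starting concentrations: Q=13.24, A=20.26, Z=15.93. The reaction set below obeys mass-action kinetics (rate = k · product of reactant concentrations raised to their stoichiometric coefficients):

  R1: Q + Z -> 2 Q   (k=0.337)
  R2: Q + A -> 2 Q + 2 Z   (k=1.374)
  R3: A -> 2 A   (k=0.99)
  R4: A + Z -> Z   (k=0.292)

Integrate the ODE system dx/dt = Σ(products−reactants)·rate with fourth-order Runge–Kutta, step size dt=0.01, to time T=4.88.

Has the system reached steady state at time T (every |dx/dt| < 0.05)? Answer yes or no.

Steady state at T: yes

RK4 with dt=0.01: 488 steps to T=4.88. Trajectory (selected grid times):
t=0.00: Q=13.24 A=20.26 Z=15.93
t=0.54: Q=79.93 A=0.00 Z=0.00
t=1.08: Q=79.93 A=0.00 Z=0.00
t=1.63: Q=79.93 A=0.00 Z=0.00
t=2.17: Q=79.93 A=0.00 Z=0.00
t=2.71: Q=79.93 A=0.00 Z=0.00
t=3.25: Q=79.93 A=0.00 Z=0.00
t=3.80: Q=79.93 A=0.00 Z=0.00
t=4.34: Q=79.93 A=0.00 Z=0.00
t=4.88: Q=79.93 A=0.00 Z=0.00
Rates at T: R1=0.0000, R2=0.0000, R3=0.0000, R4=0.0000
dx/dt at T (Σ net stoichiometry × rate): Q=+0.0000, A=-0.0000, Z=-0.0000
Largest |dx/dt| is |+0.0000| (Q) < 0.05 → steady.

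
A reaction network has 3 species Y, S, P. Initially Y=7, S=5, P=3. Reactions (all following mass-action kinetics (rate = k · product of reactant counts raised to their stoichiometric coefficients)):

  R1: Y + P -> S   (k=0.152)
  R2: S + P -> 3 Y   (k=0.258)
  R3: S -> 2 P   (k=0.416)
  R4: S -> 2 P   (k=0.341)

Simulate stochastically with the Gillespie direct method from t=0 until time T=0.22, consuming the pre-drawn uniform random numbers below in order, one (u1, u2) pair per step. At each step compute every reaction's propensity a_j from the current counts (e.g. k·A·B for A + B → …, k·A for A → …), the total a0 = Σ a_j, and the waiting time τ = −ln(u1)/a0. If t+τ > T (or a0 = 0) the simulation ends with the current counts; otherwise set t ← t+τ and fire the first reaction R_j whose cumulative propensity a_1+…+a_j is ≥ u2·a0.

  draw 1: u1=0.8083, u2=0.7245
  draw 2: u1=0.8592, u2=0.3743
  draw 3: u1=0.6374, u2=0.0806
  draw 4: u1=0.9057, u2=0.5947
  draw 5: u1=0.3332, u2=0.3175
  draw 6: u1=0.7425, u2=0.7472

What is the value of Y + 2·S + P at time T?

Check how each reaction changes W = Y + 2·S + P (weight of products minus weight of reactants):
R1: Y + P -> S: (2·1) − (1·1 + 1·1) = 2 − 2 = 0
R2: S + P -> 3 Y: (1·3) − (2·1 + 1·1) = 3 − 3 = 0
R3: S -> 2 P: (1·2) − (2·1) = 2 − 2 = 0
R4: S -> 2 P: (1·2) − (2·1) = 2 − 2 = 0
Every reaction leaves W unchanged, so W is conserved and no simulation is needed: W(T) = W(0) = 7 + 2·5 + 3 = 20

Value at T = 20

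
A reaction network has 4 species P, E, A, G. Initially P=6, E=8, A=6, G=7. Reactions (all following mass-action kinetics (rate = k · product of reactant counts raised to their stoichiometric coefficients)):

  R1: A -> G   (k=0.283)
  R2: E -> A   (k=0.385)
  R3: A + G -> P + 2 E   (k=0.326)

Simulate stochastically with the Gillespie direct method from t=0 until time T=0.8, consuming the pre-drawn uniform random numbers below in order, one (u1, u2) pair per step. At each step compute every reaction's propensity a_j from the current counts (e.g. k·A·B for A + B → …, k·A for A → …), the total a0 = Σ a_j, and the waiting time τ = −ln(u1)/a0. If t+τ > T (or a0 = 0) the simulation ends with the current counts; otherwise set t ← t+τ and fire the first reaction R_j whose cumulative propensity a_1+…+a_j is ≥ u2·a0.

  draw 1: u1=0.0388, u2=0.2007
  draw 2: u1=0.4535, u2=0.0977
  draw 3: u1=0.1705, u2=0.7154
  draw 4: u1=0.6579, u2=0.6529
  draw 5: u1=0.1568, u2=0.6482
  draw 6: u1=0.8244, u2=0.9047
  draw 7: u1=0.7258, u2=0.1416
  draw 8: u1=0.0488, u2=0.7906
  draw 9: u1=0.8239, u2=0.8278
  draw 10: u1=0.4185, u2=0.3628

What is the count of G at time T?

G at T = 1

t=0.000: P=6 E=8 A=6 G=7
Draw 1: a1=1.698, a2=3.080, a3=13.692, a0=18.470; τ=−ln(0.0388)/18.470=0.176 → t=0.176; u2·a0=0.2007·18.470=3.707; a1=1.698 < 3.707 ≤ a1+a2=4.778 → R2 fires; P=6 E=7 A=7 G=7
Draw 2: a1=1.981, a2=2.695, a3=15.974, a0=20.650; τ=−ln(0.4535)/20.650=0.038 → t=0.214; u2·a0=0.0977·20.650=2.018; a1=1.981 < 2.018 ≤ a1+a2=4.676 → R2 fires; P=6 E=6 A=8 G=7
Draw 3: a1=2.264, a2=2.310, a3=18.256, a0=22.830; τ=−ln(0.1705)/22.830=0.077 → t=0.292; u2·a0=0.7154·22.830=16.333; a1+a2=4.574 < 16.333 ≤ a1+…+a3=22.830 → R3 fires; P=7 E=8 A=7 G=6
Draw 4: a1=1.981, a2=3.080, a3=13.692, a0=18.753; τ=−ln(0.6579)/18.753=0.022 → t=0.314; u2·a0=0.6529·18.753=12.244; a1+a2=5.061 < 12.244 ≤ a1+…+a3=18.753 → R3 fires; P=8 E=10 A=6 G=5
Draw 5: a1=1.698, a2=3.850, a3=9.780, a0=15.328; τ=−ln(0.1568)/15.328=0.121 → t=0.435; u2·a0=0.6482·15.328=9.936; a1+a2=5.548 < 9.936 ≤ a1+…+a3=15.328 → R3 fires; P=9 E=12 A=5 G=4
Draw 6: a1=1.415, a2=4.620, a3=6.520, a0=12.555; τ=−ln(0.8244)/12.555=0.015 → t=0.450; u2·a0=0.9047·12.555=11.359; a1+a2=6.035 < 11.359 ≤ a1+…+a3=12.555 → R3 fires; P=10 E=14 A=4 G=3
Draw 7: a1=1.132, a2=5.390, a3=3.912, a0=10.434; τ=−ln(0.7258)/10.434=0.031 → t=0.481; u2·a0=0.1416·10.434=1.477; a1=1.132 < 1.477 ≤ a1+a2=6.522 → R2 fires; P=10 E=13 A=5 G=3
Draw 8: a1=1.415, a2=5.005, a3=4.890, a0=11.310; τ=−ln(0.0488)/11.310=0.267 → t=0.748; u2·a0=0.7906·11.310=8.942; a1+a2=6.420 < 8.942 ≤ a1+…+a3=11.310 → R3 fires; P=11 E=15 A=4 G=2
Draw 9: a1=1.132, a2=5.775, a3=2.608, a0=9.515; τ=−ln(0.8239)/9.515=0.020 → t=0.768; u2·a0=0.8278·9.515=7.877; a1+a2=6.907 < 7.877 ≤ a1+…+a3=9.515 → R3 fires; P=12 E=17 A=3 G=1
Draw 10: a1=0.849, a2=6.545, a3=0.978, a0=8.372; τ=−ln(0.4185)/8.372=0.104 → t=0.872 > T=0.8: stop.
Read off G at T=0.8: 1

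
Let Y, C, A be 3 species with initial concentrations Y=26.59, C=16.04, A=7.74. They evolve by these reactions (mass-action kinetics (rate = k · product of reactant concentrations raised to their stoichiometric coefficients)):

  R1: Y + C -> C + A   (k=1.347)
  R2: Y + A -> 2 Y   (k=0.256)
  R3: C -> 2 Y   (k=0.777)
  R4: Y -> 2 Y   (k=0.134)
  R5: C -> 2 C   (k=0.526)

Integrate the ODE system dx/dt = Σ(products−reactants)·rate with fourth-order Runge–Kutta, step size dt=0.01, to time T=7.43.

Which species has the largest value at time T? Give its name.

Dominant species at T: Y

RK4 with dt=0.01: 743 steps to T=7.43. Trajectory (selected grid times):
t=0.00: Y=26.59 C=16.04 A=7.74
t=0.83: Y=3.54 C=13.02 A=49.95
t=1.65: Y=12.23 C=10.60 A=57.00
t=2.48: Y=37.61 C=8.61 A=46.66
t=3.30: Y=62.22 C=7.01 A=37.47
t=4.13: Y=85.81 C=5.69 A=30.28
t=4.95: Y=108.74 C=4.63 A=24.59
t=5.78: Y=132.18 C=3.76 A=19.93
t=6.60: Y=156.07 C=3.06 A=16.20
t=7.43: Y=181.44 C=2.48 A=13.15
At T=7.43: Y=181.44 C=2.48 A=13.15; the largest is Y.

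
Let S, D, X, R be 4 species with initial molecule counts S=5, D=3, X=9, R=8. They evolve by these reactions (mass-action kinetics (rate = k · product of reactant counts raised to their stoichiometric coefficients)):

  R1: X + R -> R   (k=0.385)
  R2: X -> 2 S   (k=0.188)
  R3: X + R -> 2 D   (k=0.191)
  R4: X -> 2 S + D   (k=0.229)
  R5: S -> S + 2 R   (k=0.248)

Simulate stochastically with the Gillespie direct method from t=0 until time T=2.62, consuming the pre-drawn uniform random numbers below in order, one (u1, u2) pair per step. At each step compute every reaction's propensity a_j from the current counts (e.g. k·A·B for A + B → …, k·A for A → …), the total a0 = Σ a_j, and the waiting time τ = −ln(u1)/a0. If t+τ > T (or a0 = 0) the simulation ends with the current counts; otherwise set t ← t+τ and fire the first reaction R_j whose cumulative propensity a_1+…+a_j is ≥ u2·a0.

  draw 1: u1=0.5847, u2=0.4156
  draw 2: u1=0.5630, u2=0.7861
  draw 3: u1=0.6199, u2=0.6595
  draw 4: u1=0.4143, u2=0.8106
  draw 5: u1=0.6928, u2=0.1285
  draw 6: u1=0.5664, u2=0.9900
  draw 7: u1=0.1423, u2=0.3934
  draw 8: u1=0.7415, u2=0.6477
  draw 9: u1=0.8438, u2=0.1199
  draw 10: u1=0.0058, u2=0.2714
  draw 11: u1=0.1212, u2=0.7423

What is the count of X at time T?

X at T = 0

t=0.000: S=5 D=3 X=9 R=8
Draw 1: a1=27.720, a2=1.692, a3=13.752, a4=2.061, a5=1.240, a0=46.465; τ=−ln(0.5847)/46.465=0.012 → t=0.012; u2·a0=0.4156·46.465=19.311 ≤ a1=27.720 → R1 fires; S=5 D=3 X=8 R=8
Draw 2: a1=24.640, a2=1.504, a3=12.224, a4=1.832, a5=1.240, a0=41.440; τ=−ln(0.5630)/41.440=0.014 → t=0.025; u2·a0=0.7861·41.440=32.576; a1+a2=26.144 < 32.576 ≤ a1+…+a3=38.368 → R3 fires; S=5 D=5 X=7 R=7
Draw 3: a1=18.865, a2=1.316, a3=9.359, a4=1.603, a5=1.240, a0=32.383; τ=−ln(0.6199)/32.383=0.015 → t=0.040; u2·a0=0.6595·32.383=21.357; a1+a2=20.181 < 21.357 ≤ a1+…+a3=29.540 → R3 fires; S=5 D=7 X=6 R=6
Draw 4: a1=13.860, a2=1.128, a3=6.876, a4=1.374, a5=1.240, a0=24.478; τ=−ln(0.4143)/24.478=0.036 → t=0.076; u2·a0=0.8106·24.478=19.842; a1+a2=14.988 < 19.842 ≤ a1+…+a3=21.864 → R3 fires; S=5 D=9 X=5 R=5
Draw 5: a1=9.625, a2=0.940, a3=4.775, a4=1.145, a5=1.240, a0=17.725; τ=−ln(0.6928)/17.725=0.021 → t=0.097; u2·a0=0.1285·17.725=2.278 ≤ a1=9.625 → R1 fires; S=5 D=9 X=4 R=5
Draw 6: a1=7.700, a2=0.752, a3=3.820, a4=0.916, a5=1.240, a0=14.428; τ=−ln(0.5664)/14.428=0.039 → t=0.136; u2·a0=0.9900·14.428=14.284; a1+…+a4=13.188 < 14.284 ≤ a1+…+a5=14.428 → R5 fires; S=5 D=9 X=4 R=7
Draw 7: a1=10.780, a2=0.752, a3=5.348, a4=0.916, a5=1.240, a0=19.036; τ=−ln(0.1423)/19.036=0.102 → t=0.239; u2·a0=0.3934·19.036=7.489 ≤ a1=10.780 → R1 fires; S=5 D=9 X=3 R=7
Draw 8: a1=8.085, a2=0.564, a3=4.011, a4=0.687, a5=1.240, a0=14.587; τ=−ln(0.7415)/14.587=0.021 → t=0.259; u2·a0=0.6477·14.587=9.448; a1+a2=8.649 < 9.448 ≤ a1+…+a3=12.660 → R3 fires; S=5 D=11 X=2 R=6
Draw 9: a1=4.620, a2=0.376, a3=2.292, a4=0.458, a5=1.240, a0=8.986; τ=−ln(0.8438)/8.986=0.019 → t=0.278; u2·a0=0.1199·8.986=1.077 ≤ a1=4.620 → R1 fires; S=5 D=11 X=1 R=6
Draw 10: a1=2.310, a2=0.188, a3=1.146, a4=0.229, a5=1.240, a0=5.113; τ=−ln(0.0058)/5.113=1.007 → t=1.285; u2·a0=0.2714·5.113=1.388 ≤ a1=2.310 → R1 fires; S=5 D=11 X=0 R=6
Draw 11: a1=0.000, a2=0.000, a3=0.000, a4=0.000, a5=1.240, a0=1.240; τ=−ln(0.1212)/1.240=1.702 → t=2.987 > T=2.62: stop.
Read off X at T=2.62: 0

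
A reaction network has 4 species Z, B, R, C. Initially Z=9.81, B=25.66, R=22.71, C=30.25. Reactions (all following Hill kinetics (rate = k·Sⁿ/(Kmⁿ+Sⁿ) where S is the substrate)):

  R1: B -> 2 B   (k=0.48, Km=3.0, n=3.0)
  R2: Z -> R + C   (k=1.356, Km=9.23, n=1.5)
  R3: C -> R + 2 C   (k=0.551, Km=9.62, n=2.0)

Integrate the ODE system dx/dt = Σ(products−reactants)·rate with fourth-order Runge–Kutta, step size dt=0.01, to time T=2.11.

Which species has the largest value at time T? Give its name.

Dominant species at T: C

RK4 with dt=0.01: 211 steps to T=2.11. Trajectory (selected grid times):
t=0.00: Z=9.81 B=25.66 R=22.71 C=30.25
t=0.23: Z=9.65 B=25.77 R=22.99 C=30.53
t=0.47: Z=9.48 B=25.89 R=23.27 C=30.81
t=0.70: Z=9.32 B=26.00 R=23.55 C=31.09
t=0.94: Z=9.16 B=26.11 R=23.83 C=31.37
t=1.17: Z=9.01 B=26.22 R=24.10 C=31.64
t=1.41: Z=8.85 B=26.34 R=24.38 C=31.92
t=1.64: Z=8.70 B=26.45 R=24.65 C=32.19
t=1.88: Z=8.54 B=26.56 R=24.92 C=32.46
t=2.11: Z=8.40 B=26.67 R=25.19 C=32.73
At T=2.11: Z=8.40 B=26.67 R=25.19 C=32.73; the largest is C.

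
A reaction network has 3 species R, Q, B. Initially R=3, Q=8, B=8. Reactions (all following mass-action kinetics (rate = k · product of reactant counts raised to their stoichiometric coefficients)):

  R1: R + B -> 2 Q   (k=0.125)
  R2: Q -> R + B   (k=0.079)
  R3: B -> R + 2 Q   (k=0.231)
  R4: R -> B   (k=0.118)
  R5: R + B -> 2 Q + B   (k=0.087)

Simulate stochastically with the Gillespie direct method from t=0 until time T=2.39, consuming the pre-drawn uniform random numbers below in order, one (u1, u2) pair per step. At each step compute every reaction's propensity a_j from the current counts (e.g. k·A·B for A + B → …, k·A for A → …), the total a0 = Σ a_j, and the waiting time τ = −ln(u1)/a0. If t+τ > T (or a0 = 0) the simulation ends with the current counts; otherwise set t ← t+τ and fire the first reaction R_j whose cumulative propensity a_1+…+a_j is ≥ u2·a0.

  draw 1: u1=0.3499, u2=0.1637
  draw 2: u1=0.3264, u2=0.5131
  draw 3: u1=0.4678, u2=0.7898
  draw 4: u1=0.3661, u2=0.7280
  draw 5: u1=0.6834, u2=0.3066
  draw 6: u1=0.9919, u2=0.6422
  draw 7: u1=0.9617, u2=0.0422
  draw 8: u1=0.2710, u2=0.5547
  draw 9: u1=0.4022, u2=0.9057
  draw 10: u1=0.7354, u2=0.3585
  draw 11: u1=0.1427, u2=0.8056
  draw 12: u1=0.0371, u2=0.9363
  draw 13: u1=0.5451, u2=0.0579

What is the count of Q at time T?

Q at T = 24

t=0.000: R=3 Q=8 B=8
Draw 1: a1=3.000, a2=0.632, a3=1.848, a4=0.354, a5=2.088, a0=7.922; τ=−ln(0.3499)/7.922=0.133 → t=0.133; u2·a0=0.1637·7.922=1.297 ≤ a1=3.000 → R1 fires; R=2 Q=10 B=7
Draw 2: a1=1.750, a2=0.790, a3=1.617, a4=0.236, a5=1.218, a0=5.611; τ=−ln(0.3264)/5.611=0.200 → t=0.332; u2·a0=0.5131·5.611=2.879; a1+a2=2.540 < 2.879 ≤ a1+…+a3=4.157 → R3 fires; R=3 Q=12 B=6
Draw 3: a1=2.250, a2=0.948, a3=1.386, a4=0.354, a5=1.566, a0=6.504; τ=−ln(0.4678)/6.504=0.117 → t=0.449; u2·a0=0.7898·6.504=5.137; a1+…+a4=4.938 < 5.137 ≤ a1+…+a5=6.504 → R5 fires; R=2 Q=14 B=6
Draw 4: a1=1.500, a2=1.106, a3=1.386, a4=0.236, a5=1.044, a0=5.272; τ=−ln(0.3661)/5.272=0.191 → t=0.640; u2·a0=0.7280·5.272=3.838; a1+a2=2.606 < 3.838 ≤ a1+…+a3=3.992 → R3 fires; R=3 Q=16 B=5
Draw 5: a1=1.875, a2=1.264, a3=1.155, a4=0.354, a5=1.305, a0=5.953; τ=−ln(0.6834)/5.953=0.064 → t=0.703; u2·a0=0.3066·5.953=1.825 ≤ a1=1.875 → R1 fires; R=2 Q=18 B=4
Draw 6: a1=1.000, a2=1.422, a3=0.924, a4=0.236, a5=0.696, a0=4.278; τ=−ln(0.9919)/4.278=0.002 → t=0.705; u2·a0=0.6422·4.278=2.747; a1+a2=2.422 < 2.747 ≤ a1+…+a3=3.346 → R3 fires; R=3 Q=20 B=3
Draw 7: a1=1.125, a2=1.580, a3=0.693, a4=0.354, a5=0.783, a0=4.535; τ=−ln(0.9617)/4.535=0.009 → t=0.714; u2·a0=0.0422·4.535=0.191 ≤ a1=1.125 → R1 fires; R=2 Q=22 B=2
Draw 8: a1=0.500, a2=1.738, a3=0.462, a4=0.236, a5=0.348, a0=3.284; τ=−ln(0.2710)/3.284=0.398 → t=1.112; u2·a0=0.5547·3.284=1.822; a1=0.500 < 1.822 ≤ a1+a2=2.238 → R2 fires; R=3 Q=21 B=3
Draw 9: a1=1.125, a2=1.659, a3=0.693, a4=0.354, a5=0.783, a0=4.614; τ=−ln(0.4022)/4.614=0.197 → t=1.309; u2·a0=0.9057·4.614=4.179; a1+…+a4=3.831 < 4.179 ≤ a1+…+a5=4.614 → R5 fires; R=2 Q=23 B=3
Draw 10: a1=0.750, a2=1.817, a3=0.693, a4=0.236, a5=0.522, a0=4.018; τ=−ln(0.7354)/4.018=0.076 → t=1.385; u2·a0=0.3585·4.018=1.440; a1=0.750 < 1.440 ≤ a1+a2=2.567 → R2 fires; R=3 Q=22 B=4
Draw 11: a1=1.500, a2=1.738, a3=0.924, a4=0.354, a5=1.044, a0=5.560; τ=−ln(0.1427)/5.560=0.350 → t=1.736; u2·a0=0.8056·5.560=4.479; a1+…+a3=4.162 < 4.479 ≤ a1+…+a4=4.516 → R4 fires; R=2 Q=22 B=5
Draw 12: a1=1.250, a2=1.738, a3=1.155, a4=0.236, a5=0.870, a0=5.249; τ=−ln(0.0371)/5.249=0.628 → t=2.363; u2·a0=0.9363·5.249=4.915; a1+…+a4=4.379 < 4.915 ≤ a1+…+a5=5.249 → R5 fires; R=1 Q=24 B=5
Draw 13: a1=0.625, a2=1.896, a3=1.155, a4=0.118, a5=0.435, a0=4.229; τ=−ln(0.5451)/4.229=0.143 → t=2.507 > T=2.39: stop.
Read off Q at T=2.39: 24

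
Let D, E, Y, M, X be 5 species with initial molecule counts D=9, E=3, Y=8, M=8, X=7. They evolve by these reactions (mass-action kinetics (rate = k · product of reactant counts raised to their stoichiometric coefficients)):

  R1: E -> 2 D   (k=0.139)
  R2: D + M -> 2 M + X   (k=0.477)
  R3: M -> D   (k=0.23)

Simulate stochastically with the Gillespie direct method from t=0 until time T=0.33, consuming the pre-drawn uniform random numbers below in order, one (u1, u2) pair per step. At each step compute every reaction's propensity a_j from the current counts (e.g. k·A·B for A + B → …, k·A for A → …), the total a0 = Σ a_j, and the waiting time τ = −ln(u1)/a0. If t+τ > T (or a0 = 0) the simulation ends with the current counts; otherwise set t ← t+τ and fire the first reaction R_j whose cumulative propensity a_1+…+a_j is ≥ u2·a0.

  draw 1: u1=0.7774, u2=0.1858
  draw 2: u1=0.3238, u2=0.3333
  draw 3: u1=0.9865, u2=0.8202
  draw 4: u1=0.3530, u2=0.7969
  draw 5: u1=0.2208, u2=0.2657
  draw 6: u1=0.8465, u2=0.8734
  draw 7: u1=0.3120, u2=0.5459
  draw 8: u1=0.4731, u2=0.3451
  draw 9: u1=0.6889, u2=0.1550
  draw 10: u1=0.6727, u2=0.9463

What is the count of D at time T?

D at T = 0

t=0.000: D=9 E=3 Y=8 M=8 X=7
Draw 1: a1=0.417, a2=34.344, a3=1.840, a0=36.601; τ=−ln(0.7774)/36.601=0.007 → t=0.007; u2·a0=0.1858·36.601=6.800; a1=0.417 < 6.800 ≤ a1+a2=34.761 → R2 fires; D=8 E=3 Y=8 M=9 X=8
Draw 2: a1=0.417, a2=34.344, a3=2.070, a0=36.831; τ=−ln(0.3238)/36.831=0.031 → t=0.037; u2·a0=0.3333·36.831=12.276; a1=0.417 < 12.276 ≤ a1+a2=34.761 → R2 fires; D=7 E=3 Y=8 M=10 X=9
Draw 3: a1=0.417, a2=33.390, a3=2.300, a0=36.107; τ=−ln(0.9865)/36.107=0.000 → t=0.038; u2·a0=0.8202·36.107=29.615; a1=0.417 < 29.615 ≤ a1+a2=33.807 → R2 fires; D=6 E=3 Y=8 M=11 X=10
Draw 4: a1=0.417, a2=31.482, a3=2.530, a0=34.429; τ=−ln(0.3530)/34.429=0.030 → t=0.068; u2·a0=0.7969·34.429=27.436; a1=0.417 < 27.436 ≤ a1+a2=31.899 → R2 fires; D=5 E=3 Y=8 M=12 X=11
Draw 5: a1=0.417, a2=28.620, a3=2.760, a0=31.797; τ=−ln(0.2208)/31.797=0.048 → t=0.116; u2·a0=0.2657·31.797=8.448; a1=0.417 < 8.448 ≤ a1+a2=29.037 → R2 fires; D=4 E=3 Y=8 M=13 X=12
Draw 6: a1=0.417, a2=24.804, a3=2.990, a0=28.211; τ=−ln(0.8465)/28.211=0.006 → t=0.122; u2·a0=0.8734·28.211=24.639; a1=0.417 < 24.639 ≤ a1+a2=25.221 → R2 fires; D=3 E=3 Y=8 M=14 X=13
Draw 7: a1=0.417, a2=20.034, a3=3.220, a0=23.671; τ=−ln(0.3120)/23.671=0.049 → t=0.171; u2·a0=0.5459·23.671=12.922; a1=0.417 < 12.922 ≤ a1+a2=20.451 → R2 fires; D=2 E=3 Y=8 M=15 X=14
Draw 8: a1=0.417, a2=14.310, a3=3.450, a0=18.177; τ=−ln(0.4731)/18.177=0.041 → t=0.212; u2·a0=0.3451·18.177=6.273; a1=0.417 < 6.273 ≤ a1+a2=14.727 → R2 fires; D=1 E=3 Y=8 M=16 X=15
Draw 9: a1=0.417, a2=7.632, a3=3.680, a0=11.729; τ=−ln(0.6889)/11.729=0.032 → t=0.244; u2·a0=0.1550·11.729=1.818; a1=0.417 < 1.818 ≤ a1+a2=8.049 → R2 fires; D=0 E=3 Y=8 M=17 X=16
Draw 10: a1=0.417, a2=0.000, a3=3.910, a0=4.327; τ=−ln(0.6727)/4.327=0.092 → t=0.335 > T=0.33: stop.
Read off D at T=0.33: 0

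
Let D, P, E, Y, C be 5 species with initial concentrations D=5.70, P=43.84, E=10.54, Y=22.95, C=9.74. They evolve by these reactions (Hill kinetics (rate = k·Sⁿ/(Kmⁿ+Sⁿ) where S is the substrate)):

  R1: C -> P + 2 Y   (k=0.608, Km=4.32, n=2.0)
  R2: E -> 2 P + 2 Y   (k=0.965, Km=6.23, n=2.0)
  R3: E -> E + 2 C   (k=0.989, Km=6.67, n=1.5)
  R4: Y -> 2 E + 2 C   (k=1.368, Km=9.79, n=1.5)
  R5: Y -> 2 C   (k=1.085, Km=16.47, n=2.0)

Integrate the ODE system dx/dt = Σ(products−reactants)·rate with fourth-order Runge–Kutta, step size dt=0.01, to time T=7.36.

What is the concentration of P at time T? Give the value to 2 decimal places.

P at T = 60.25

RK4 with dt=0.01: 736 steps to T=7.36. Trajectory (selected grid times):
t=0.00: D=5.70 P=43.84 E=10.54 Y=22.95 C=9.74
t=0.82: D=5.70 P=45.48 E=11.70 Y=23.55 C=13.36
t=1.64: D=5.70 P=47.20 E=12.85 Y=24.24 C=17.04
t=2.45: D=5.70 P=48.95 E=13.98 Y=24.97 C=20.74
t=3.27: D=5.70 P=50.77 E=15.12 Y=25.74 C=24.56
t=4.09: D=5.70 P=52.62 E=16.26 Y=26.53 C=28.44
t=4.91: D=5.70 P=54.50 E=17.40 Y=27.33 C=32.39
t=5.72: D=5.70 P=56.38 E=18.54 Y=28.13 C=36.34
t=6.54: D=5.70 P=58.31 E=19.69 Y=28.94 C=40.39
t=7.36: D=5.70 P=60.25 E=20.85 Y=29.76 C=44.50
Read off P at T=7.36: 60.25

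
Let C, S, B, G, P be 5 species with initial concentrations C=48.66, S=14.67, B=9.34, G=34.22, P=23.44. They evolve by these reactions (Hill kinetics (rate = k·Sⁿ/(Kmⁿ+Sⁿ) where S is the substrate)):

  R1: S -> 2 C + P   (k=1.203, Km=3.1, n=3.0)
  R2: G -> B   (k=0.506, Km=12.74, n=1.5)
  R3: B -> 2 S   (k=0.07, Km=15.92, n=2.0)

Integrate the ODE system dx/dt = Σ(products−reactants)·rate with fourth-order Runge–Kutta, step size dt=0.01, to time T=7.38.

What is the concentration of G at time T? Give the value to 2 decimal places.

RK4 with dt=0.01: 738 steps to T=7.38. Trajectory (selected grid times):
t=0.00: C=48.66 S=14.67 B=9.34 G=34.22 P=23.44
t=0.82: C=50.61 S=13.72 B=9.66 G=33.88 P=24.42
t=1.64: C=52.56 S=12.78 B=9.98 G=33.55 P=25.39
t=2.46: C=54.50 S=11.84 B=10.30 G=33.21 P=26.36
t=3.28: C=56.44 S=10.91 B=10.62 G=32.88 P=27.33
t=4.10: C=58.36 S=9.99 B=10.94 G=32.54 P=28.29
t=4.92: C=60.27 S=9.07 B=11.25 G=32.21 P=29.24
t=5.74: C=62.15 S=8.17 B=11.56 G=31.88 P=30.19
t=6.56: C=64.00 S=7.28 B=11.87 G=31.55 P=31.11
t=7.38: C=65.81 S=6.42 B=12.18 G=31.22 P=32.01
Read off G at T=7.38: 31.22

G at T = 31.22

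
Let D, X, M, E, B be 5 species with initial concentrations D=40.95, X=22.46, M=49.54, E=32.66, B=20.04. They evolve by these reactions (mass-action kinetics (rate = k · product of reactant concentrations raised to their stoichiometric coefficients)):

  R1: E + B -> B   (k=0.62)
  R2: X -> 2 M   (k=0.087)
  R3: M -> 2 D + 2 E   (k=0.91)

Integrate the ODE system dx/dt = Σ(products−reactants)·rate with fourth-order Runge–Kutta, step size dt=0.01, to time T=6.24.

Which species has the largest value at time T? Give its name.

RK4 with dt=0.01: 624 steps to T=6.24. Trajectory (selected grid times):
t=0.00: D=40.95 X=22.46 M=49.54 E=32.66 B=20.04
t=0.69: D=88.51 X=21.15 M=28.38 E=4.44 B=20.04
t=1.39: D=116.56 X=19.90 M=16.85 E=2.62 B=20.04
t=2.08: D=133.48 X=18.74 M=10.71 E=1.65 B=20.04
t=2.77: D=144.60 X=17.65 M=7.33 E=1.12 B=20.04
t=3.47: D=152.61 X=16.61 M=5.42 E=0.82 B=20.04
t=4.16: D=158.66 X=15.64 M=4.32 E=0.65 B=20.04
t=4.85: D=163.64 X=14.73 M=3.66 E=0.55 B=20.04
t=5.55: D=168.00 X=13.86 M=3.22 E=0.48 B=20.04
t=6.24: D=171.84 X=13.05 M=2.91 E=0.43 B=20.04
At T=6.24: D=171.84 X=13.05 M=2.91 E=0.43 B=20.04; the largest is D.

Dominant species at T: D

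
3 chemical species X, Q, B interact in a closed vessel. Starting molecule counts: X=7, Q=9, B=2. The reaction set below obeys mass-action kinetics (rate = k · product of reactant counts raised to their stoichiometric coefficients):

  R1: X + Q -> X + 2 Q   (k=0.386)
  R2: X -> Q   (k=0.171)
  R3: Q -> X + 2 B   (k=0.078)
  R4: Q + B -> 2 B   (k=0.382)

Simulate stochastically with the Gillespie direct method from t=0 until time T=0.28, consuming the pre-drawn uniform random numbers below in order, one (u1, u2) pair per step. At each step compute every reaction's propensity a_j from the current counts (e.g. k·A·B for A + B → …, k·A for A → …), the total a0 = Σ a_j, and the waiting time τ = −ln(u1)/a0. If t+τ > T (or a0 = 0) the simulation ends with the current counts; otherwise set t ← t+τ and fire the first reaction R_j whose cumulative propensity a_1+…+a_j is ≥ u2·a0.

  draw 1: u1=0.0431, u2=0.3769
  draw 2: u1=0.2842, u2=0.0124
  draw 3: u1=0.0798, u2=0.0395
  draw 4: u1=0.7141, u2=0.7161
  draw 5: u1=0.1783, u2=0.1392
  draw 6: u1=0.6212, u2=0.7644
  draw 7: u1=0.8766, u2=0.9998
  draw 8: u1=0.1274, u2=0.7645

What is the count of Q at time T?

t=0.000: X=7 Q=9 B=2
Draw 1: a1=24.318, a2=1.197, a3=0.702, a4=6.876, a0=33.093; τ=−ln(0.0431)/33.093=0.095 → t=0.095; u2·a0=0.3769·33.093=12.473 ≤ a1=24.318 → R1 fires; X=7 Q=10 B=2
Draw 2: a1=27.020, a2=1.197, a3=0.780, a4=7.640, a0=36.637; τ=−ln(0.2842)/36.637=0.034 → t=0.129; u2·a0=0.0124·36.637=0.454 ≤ a1=27.020 → R1 fires; X=7 Q=11 B=2
Draw 3: a1=29.722, a2=1.197, a3=0.858, a4=8.404, a0=40.181; τ=−ln(0.0798)/40.181=0.063 → t=0.192; u2·a0=0.0395·40.181=1.587 ≤ a1=29.722 → R1 fires; X=7 Q=12 B=2
Draw 4: a1=32.424, a2=1.197, a3=0.936, a4=9.168, a0=43.725; τ=−ln(0.7141)/43.725=0.008 → t=0.200; u2·a0=0.7161·43.725=31.311 ≤ a1=32.424 → R1 fires; X=7 Q=13 B=2
Draw 5: a1=35.126, a2=1.197, a3=1.014, a4=9.932, a0=47.269; τ=−ln(0.1783)/47.269=0.036 → t=0.236; u2·a0=0.1392·47.269=6.580 ≤ a1=35.126 → R1 fires; X=7 Q=14 B=2
Draw 6: a1=37.828, a2=1.197, a3=1.092, a4=10.696, a0=50.813; τ=−ln(0.6212)/50.813=0.009 → t=0.246; u2·a0=0.7644·50.813=38.841; a1=37.828 < 38.841 ≤ a1+a2=39.025 → R2 fires; X=6 Q=15 B=2
Draw 7: a1=34.740, a2=1.026, a3=1.170, a4=11.460, a0=48.396; τ=−ln(0.8766)/48.396=0.003 → t=0.249; u2·a0=0.9998·48.396=48.386; a1+…+a3=36.936 < 48.386 ≤ a1+…+a4=48.396 → R4 fires; X=6 Q=14 B=3
Draw 8: a1=32.424, a2=1.026, a3=1.092, a4=16.044, a0=50.586; τ=−ln(0.1274)/50.586=0.041 → t=0.289 > T=0.28: stop.
Read off Q at T=0.28: 14

Q at T = 14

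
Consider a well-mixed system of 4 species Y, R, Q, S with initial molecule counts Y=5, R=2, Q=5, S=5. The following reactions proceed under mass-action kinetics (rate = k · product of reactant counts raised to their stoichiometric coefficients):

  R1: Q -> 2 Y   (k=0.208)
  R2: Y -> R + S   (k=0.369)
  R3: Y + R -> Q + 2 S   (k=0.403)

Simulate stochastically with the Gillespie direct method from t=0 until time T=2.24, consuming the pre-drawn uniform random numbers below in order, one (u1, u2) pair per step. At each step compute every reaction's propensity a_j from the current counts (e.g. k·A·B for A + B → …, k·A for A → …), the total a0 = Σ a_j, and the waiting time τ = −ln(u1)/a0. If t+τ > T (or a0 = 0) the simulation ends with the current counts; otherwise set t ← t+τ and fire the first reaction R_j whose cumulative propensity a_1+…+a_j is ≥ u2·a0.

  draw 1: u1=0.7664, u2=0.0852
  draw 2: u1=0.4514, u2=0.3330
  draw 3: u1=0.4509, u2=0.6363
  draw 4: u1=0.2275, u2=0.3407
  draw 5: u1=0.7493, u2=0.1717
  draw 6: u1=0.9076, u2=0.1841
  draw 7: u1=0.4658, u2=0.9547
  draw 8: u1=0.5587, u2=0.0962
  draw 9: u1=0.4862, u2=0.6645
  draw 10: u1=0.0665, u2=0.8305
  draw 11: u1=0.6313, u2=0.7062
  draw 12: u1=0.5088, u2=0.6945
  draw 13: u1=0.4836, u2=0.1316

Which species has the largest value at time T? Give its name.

t=0.000: Y=5 R=2 Q=5 S=5
Draw 1: a1=1.040, a2=1.845, a3=4.030, a0=6.915; τ=−ln(0.7664)/6.915=0.038 → t=0.038; u2·a0=0.0852·6.915=0.589 ≤ a1=1.040 → R1 fires; Y=7 R=2 Q=4 S=5
Draw 2: a1=0.832, a2=2.583, a3=5.642, a0=9.057; τ=−ln(0.4514)/9.057=0.088 → t=0.126; u2·a0=0.3330·9.057=3.016; a1=0.832 < 3.016 ≤ a1+a2=3.415 → R2 fires; Y=6 R=3 Q=4 S=6
Draw 3: a1=0.832, a2=2.214, a3=7.254, a0=10.300; τ=−ln(0.4509)/10.300=0.077 → t=0.204; u2·a0=0.6363·10.300=6.554; a1+a2=3.046 < 6.554 ≤ a1+…+a3=10.300 → R3 fires; Y=5 R=2 Q=5 S=8
Draw 4: a1=1.040, a2=1.845, a3=4.030, a0=6.915; τ=−ln(0.2275)/6.915=0.214 → t=0.418; u2·a0=0.3407·6.915=2.356; a1=1.040 < 2.356 ≤ a1+a2=2.885 → R2 fires; Y=4 R=3 Q=5 S=9
Draw 5: a1=1.040, a2=1.476, a3=4.836, a0=7.352; τ=−ln(0.7493)/7.352=0.039 → t=0.457; u2·a0=0.1717·7.352=1.262; a1=1.040 < 1.262 ≤ a1+a2=2.516 → R2 fires; Y=3 R=4 Q=5 S=10
Draw 6: a1=1.040, a2=1.107, a3=4.836, a0=6.983; τ=−ln(0.9076)/6.983=0.014 → t=0.471; u2·a0=0.1841·6.983=1.286; a1=1.040 < 1.286 ≤ a1+a2=2.147 → R2 fires; Y=2 R=5 Q=5 S=11
Draw 7: a1=1.040, a2=0.738, a3=4.030, a0=5.808; τ=−ln(0.4658)/5.808=0.132 → t=0.602; u2·a0=0.9547·5.808=5.545; a1+a2=1.778 < 5.545 ≤ a1+…+a3=5.808 → R3 fires; Y=1 R=4 Q=6 S=13
Draw 8: a1=1.248, a2=0.369, a3=1.612, a0=3.229; τ=−ln(0.5587)/3.229=0.180 → t=0.783; u2·a0=0.0962·3.229=0.311 ≤ a1=1.248 → R1 fires; Y=3 R=4 Q=5 S=13
Draw 9: a1=1.040, a2=1.107, a3=4.836, a0=6.983; τ=−ln(0.4862)/6.983=0.103 → t=0.886; u2·a0=0.6645·6.983=4.640; a1+a2=2.147 < 4.640 ≤ a1+…+a3=6.983 → R3 fires; Y=2 R=3 Q=6 S=15
Draw 10: a1=1.248, a2=0.738, a3=2.418, a0=4.404; τ=−ln(0.0665)/4.404=0.615 → t=1.501; u2·a0=0.8305·4.404=3.658; a1+a2=1.986 < 3.658 ≤ a1+…+a3=4.404 → R3 fires; Y=1 R=2 Q=7 S=17
Draw 11: a1=1.456, a2=0.369, a3=0.806, a0=2.631; τ=−ln(0.6313)/2.631=0.175 → t=1.676; u2·a0=0.7062·2.631=1.858; a1+a2=1.825 < 1.858 ≤ a1+…+a3=2.631 → R3 fires; Y=0 R=1 Q=8 S=19
Draw 12: a1=1.664, a2=0.000, a3=0.000, a0=1.664; τ=−ln(0.5088)/1.664=0.406 → t=2.082; u2·a0=0.6945·1.664=1.156 ≤ a1=1.664 → R1 fires; Y=2 R=1 Q=7 S=19
Draw 13: a1=1.456, a2=0.738, a3=0.806, a0=3.000; τ=−ln(0.4836)/3.000=0.242 → t=2.325 > T=2.24: stop.
At T=2.24: Y=2 R=1 Q=7 S=19; the largest is S.

Dominant species at T: S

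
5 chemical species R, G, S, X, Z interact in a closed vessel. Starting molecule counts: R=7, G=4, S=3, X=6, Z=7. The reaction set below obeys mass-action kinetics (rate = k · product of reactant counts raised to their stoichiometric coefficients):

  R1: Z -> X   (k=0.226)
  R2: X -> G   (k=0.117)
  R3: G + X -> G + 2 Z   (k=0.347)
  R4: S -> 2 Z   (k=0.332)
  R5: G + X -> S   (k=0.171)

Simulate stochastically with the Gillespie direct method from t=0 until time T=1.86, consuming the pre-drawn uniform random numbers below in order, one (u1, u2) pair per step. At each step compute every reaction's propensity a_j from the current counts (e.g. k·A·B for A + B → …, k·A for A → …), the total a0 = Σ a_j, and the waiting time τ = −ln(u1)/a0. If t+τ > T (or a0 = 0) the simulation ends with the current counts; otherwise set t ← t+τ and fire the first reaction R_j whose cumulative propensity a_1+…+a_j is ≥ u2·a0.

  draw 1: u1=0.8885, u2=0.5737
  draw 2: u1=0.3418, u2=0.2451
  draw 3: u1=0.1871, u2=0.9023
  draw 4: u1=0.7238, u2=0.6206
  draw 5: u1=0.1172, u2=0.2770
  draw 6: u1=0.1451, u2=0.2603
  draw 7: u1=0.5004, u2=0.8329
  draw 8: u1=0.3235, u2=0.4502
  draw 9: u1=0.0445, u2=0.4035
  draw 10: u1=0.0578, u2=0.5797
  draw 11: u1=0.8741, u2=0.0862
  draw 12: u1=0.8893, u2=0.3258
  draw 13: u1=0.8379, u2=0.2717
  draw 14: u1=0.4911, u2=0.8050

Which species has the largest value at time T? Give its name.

t=0.000: R=7 G=4 S=3 X=6 Z=7
Draw 1: a1=1.582, a2=0.702, a3=8.328, a4=0.996, a5=4.104, a0=15.712; τ=−ln(0.8885)/15.712=0.008 → t=0.008; u2·a0=0.5737·15.712=9.014; a1+a2=2.284 < 9.014 ≤ a1+…+a3=10.612 → R3 fires; R=7 G=4 S=3 X=5 Z=9
Draw 2: a1=2.034, a2=0.585, a3=6.940, a4=0.996, a5=3.420, a0=13.975; τ=−ln(0.3418)/13.975=0.077 → t=0.084; u2·a0=0.2451·13.975=3.425; a1+a2=2.619 < 3.425 ≤ a1+…+a3=9.559 → R3 fires; R=7 G=4 S=3 X=4 Z=11
Draw 3: a1=2.486, a2=0.468, a3=5.552, a4=0.996, a5=2.736, a0=12.238; τ=−ln(0.1871)/12.238=0.137 → t=0.221; u2·a0=0.9023·12.238=11.042; a1+…+a4=9.502 < 11.042 ≤ a1+…+a5=12.238 → R5 fires; R=7 G=3 S=4 X=3 Z=11
Draw 4: a1=2.486, a2=0.351, a3=3.123, a4=1.328, a5=1.539, a0=8.827; τ=−ln(0.7238)/8.827=0.037 → t=0.258; u2·a0=0.6206·8.827=5.478; a1+a2=2.837 < 5.478 ≤ a1+…+a3=5.960 → R3 fires; R=7 G=3 S=4 X=2 Z=13
Draw 5: a1=2.938, a2=0.234, a3=2.082, a4=1.328, a5=1.026, a0=7.608; τ=−ln(0.1172)/7.608=0.282 → t=0.540; u2·a0=0.2770·7.608=2.107 ≤ a1=2.938 → R1 fires; R=7 G=3 S=4 X=3 Z=12
Draw 6: a1=2.712, a2=0.351, a3=3.123, a4=1.328, a5=1.539, a0=9.053; τ=−ln(0.1451)/9.053=0.213 → t=0.753; u2·a0=0.2603·9.053=2.356 ≤ a1=2.712 → R1 fires; R=7 G=3 S=4 X=4 Z=11
Draw 7: a1=2.486, a2=0.468, a3=4.164, a4=1.328, a5=2.052, a0=10.498; τ=−ln(0.5004)/10.498=0.066 → t=0.819; u2·a0=0.8329·10.498=8.744; a1+…+a4=8.446 < 8.744 ≤ a1+…+a5=10.498 → R5 fires; R=7 G=2 S=5 X=3 Z=11
Draw 8: a1=2.486, a2=0.351, a3=2.082, a4=1.660, a5=1.026, a0=7.605; τ=−ln(0.3235)/7.605=0.148 → t=0.967; u2·a0=0.4502·7.605=3.424; a1+a2=2.837 < 3.424 ≤ a1+…+a3=4.919 → R3 fires; R=7 G=2 S=5 X=2 Z=13
Draw 9: a1=2.938, a2=0.234, a3=1.388, a4=1.660, a5=0.684, a0=6.904; τ=−ln(0.0445)/6.904=0.451 → t=1.418; u2·a0=0.4035·6.904=2.786 ≤ a1=2.938 → R1 fires; R=7 G=2 S=5 X=3 Z=12
Draw 10: a1=2.712, a2=0.351, a3=2.082, a4=1.660, a5=1.026, a0=7.831; τ=−ln(0.0578)/7.831=0.364 → t=1.782; u2·a0=0.5797·7.831=4.540; a1+a2=3.063 < 4.540 ≤ a1+…+a3=5.145 → R3 fires; R=7 G=2 S=5 X=2 Z=14
Draw 11: a1=3.164, a2=0.234, a3=1.388, a4=1.660, a5=0.684, a0=7.130; τ=−ln(0.8741)/7.130=0.019 → t=1.801; u2·a0=0.0862·7.130=0.615 ≤ a1=3.164 → R1 fires; R=7 G=2 S=5 X=3 Z=13
Draw 12: a1=2.938, a2=0.351, a3=2.082, a4=1.660, a5=1.026, a0=8.057; τ=−ln(0.8893)/8.057=0.015 → t=1.816; u2·a0=0.3258·8.057=2.625 ≤ a1=2.938 → R1 fires; R=7 G=2 S=5 X=4 Z=12
Draw 13: a1=2.712, a2=0.468, a3=2.776, a4=1.660, a5=1.368, a0=8.984; τ=−ln(0.8379)/8.984=0.020 → t=1.835; u2·a0=0.2717·8.984=2.441 ≤ a1=2.712 → R1 fires; R=7 G=2 S=5 X=5 Z=11
Draw 14: a1=2.486, a2=0.585, a3=3.470, a4=1.660, a5=1.710, a0=9.911; τ=−ln(0.4911)/9.911=0.072 → t=1.907 > T=1.86: stop.
At T=1.86: R=7 G=2 S=5 X=5 Z=11; the largest is Z.

Dominant species at T: Z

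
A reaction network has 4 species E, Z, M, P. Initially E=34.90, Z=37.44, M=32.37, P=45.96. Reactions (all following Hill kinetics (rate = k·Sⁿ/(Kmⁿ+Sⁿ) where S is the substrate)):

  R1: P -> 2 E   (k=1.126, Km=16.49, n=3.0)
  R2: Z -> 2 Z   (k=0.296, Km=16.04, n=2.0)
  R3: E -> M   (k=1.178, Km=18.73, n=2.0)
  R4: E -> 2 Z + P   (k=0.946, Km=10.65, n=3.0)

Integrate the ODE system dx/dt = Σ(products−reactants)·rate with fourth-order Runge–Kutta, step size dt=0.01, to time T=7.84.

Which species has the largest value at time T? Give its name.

Dominant species at T: Z

RK4 with dt=0.01: 784 steps to T=7.84. Trajectory (selected grid times):
t=0.00: E=34.90 Z=37.44 M=32.37 P=45.96
t=0.87: E=35.17 Z=39.26 M=33.17 P=45.82
t=1.74: E=35.45 Z=41.08 M=33.97 P=45.69
t=2.61: E=35.71 Z=42.91 M=34.77 P=45.56
t=3.48: E=35.98 Z=44.74 M=35.57 P=45.42
t=4.36: E=36.24 Z=46.60 M=36.39 P=45.29
t=5.23: E=36.49 Z=48.44 M=37.20 P=45.16
t=6.10: E=36.75 Z=50.27 M=38.01 P=45.03
t=6.97: E=36.99 Z=52.12 M=38.83 P=44.90
t=7.84: E=37.24 Z=53.96 M=39.65 P=44.77
At T=7.84: E=37.24 Z=53.96 M=39.65 P=44.77; the largest is Z.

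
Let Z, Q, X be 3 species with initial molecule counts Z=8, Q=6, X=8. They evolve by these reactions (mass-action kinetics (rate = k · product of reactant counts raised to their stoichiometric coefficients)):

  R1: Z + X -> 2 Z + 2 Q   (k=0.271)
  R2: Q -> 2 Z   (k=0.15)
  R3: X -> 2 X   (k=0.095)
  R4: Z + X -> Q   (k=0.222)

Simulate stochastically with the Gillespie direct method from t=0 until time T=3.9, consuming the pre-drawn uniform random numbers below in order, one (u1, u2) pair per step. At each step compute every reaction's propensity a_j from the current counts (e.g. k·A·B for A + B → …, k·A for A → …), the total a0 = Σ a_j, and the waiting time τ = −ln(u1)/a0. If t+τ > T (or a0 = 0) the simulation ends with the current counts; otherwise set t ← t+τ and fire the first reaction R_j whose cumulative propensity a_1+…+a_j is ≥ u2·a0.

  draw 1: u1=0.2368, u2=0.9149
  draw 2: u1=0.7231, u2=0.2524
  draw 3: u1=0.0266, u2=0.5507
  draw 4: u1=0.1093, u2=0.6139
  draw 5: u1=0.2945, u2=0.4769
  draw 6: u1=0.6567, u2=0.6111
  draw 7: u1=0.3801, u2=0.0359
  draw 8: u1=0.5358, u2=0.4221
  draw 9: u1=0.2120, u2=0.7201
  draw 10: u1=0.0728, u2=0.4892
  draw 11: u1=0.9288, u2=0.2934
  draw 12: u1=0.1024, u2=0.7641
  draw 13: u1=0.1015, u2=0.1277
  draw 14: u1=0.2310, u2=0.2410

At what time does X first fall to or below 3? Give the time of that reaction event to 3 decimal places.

Threshold first reached at t = 0.339

t=0.000: Z=8 Q=6 X=8
Draw 1: a1=17.344, a2=0.900, a3=0.760, a4=14.208, a0=33.212; τ=−ln(0.2368)/33.212=0.043 → t=0.043; u2·a0=0.9149·33.212=30.386; a1+…+a3=19.004 < 30.386 ≤ a1+…+a4=33.212 → R4 fires; Z=7 Q=7 X=7
Draw 2: a1=13.279, a2=1.050, a3=0.665, a4=10.878, a0=25.872; τ=−ln(0.7231)/25.872=0.013 → t=0.056; u2·a0=0.2524·25.872=6.530 ≤ a1=13.279 → R1 fires; Z=8 Q=9 X=6
Draw 3: a1=13.008, a2=1.350, a3=0.570, a4=10.656, a0=25.584; τ=−ln(0.0266)/25.584=0.142 → t=0.198; u2·a0=0.5507·25.584=14.089; a1=13.008 < 14.089 ≤ a1+a2=14.358 → R2 fires; Z=10 Q=8 X=6
Draw 4: a1=16.260, a2=1.200, a3=0.570, a4=13.320, a0=31.350; τ=−ln(0.1093)/31.350=0.071 → t=0.268; u2·a0=0.6139·31.350=19.246; a1+…+a3=18.030 < 19.246 ≤ a1+…+a4=31.350 → R4 fires; Z=9 Q=9 X=5
Draw 5: a1=12.195, a2=1.350, a3=0.475, a4=9.990, a0=24.010; τ=−ln(0.2945)/24.010=0.051 → t=0.319; u2·a0=0.4769·24.010=11.450 ≤ a1=12.195 → R1 fires; Z=10 Q=11 X=4
Draw 6: a1=10.840, a2=1.650, a3=0.380, a4=8.880, a0=21.750; τ=−ln(0.6567)/21.750=0.019 → t=0.339; u2·a0=0.6111·21.750=13.291; a1+…+a3=12.870 < 13.291 ≤ a1+…+a4=21.750 → R4 fires; Z=9 Q=12 X=3
Draw 7: a1=7.317, a2=1.800, a3=0.285, a4=5.994, a0=15.396; τ=−ln(0.3801)/15.396=0.063 → t=0.401; u2·a0=0.0359·15.396=0.553 ≤ a1=7.317 → R1 fires; Z=10 Q=14 X=2
Draw 8: a1=5.420, a2=2.100, a3=0.190, a4=4.440, a0=12.150; τ=−ln(0.5358)/12.150=0.051 → t=0.453; u2·a0=0.4221·12.150=5.129 ≤ a1=5.420 → R1 fires; Z=11 Q=16 X=1
Draw 9: a1=2.981, a2=2.400, a3=0.095, a4=2.442, a0=7.918; τ=−ln(0.2120)/7.918=0.196 → t=0.649; u2·a0=0.7201·7.918=5.702; a1+…+a3=5.476 < 5.702 ≤ a1+…+a4=7.918 → R4 fires; Z=10 Q=17 X=0
Draw 10: a1=0.000, a2=2.550, a3=0.000, a4=0.000, a0=2.550; τ=−ln(0.0728)/2.550=1.027 → t=1.676; u2·a0=0.4892·2.550=1.247; a1=0.000 < 1.247 ≤ a1+a2=2.550 → R2 fires; Z=12 Q=16 X=0
Draw 11: a1=0.000, a2=2.400, a3=0.000, a4=0.000, a0=2.400; τ=−ln(0.9288)/2.400=0.031 → t=1.707; u2·a0=0.2934·2.400=0.704; a1=0.000 < 0.704 ≤ a1+a2=2.400 → R2 fires; Z=14 Q=15 X=0
Draw 12: a1=0.000, a2=2.250, a3=0.000, a4=0.000, a0=2.250; τ=−ln(0.1024)/2.250=1.013 → t=2.720; u2·a0=0.7641·2.250=1.719; a1=0.000 < 1.719 ≤ a1+a2=2.250 → R2 fires; Z=16 Q=14 X=0
Draw 13: a1=0.000, a2=2.100, a3=0.000, a4=0.000, a0=2.100; τ=−ln(0.1015)/2.100=1.089 → t=3.809; u2·a0=0.1277·2.100=0.268; a1=0.000 < 0.268 ≤ a1+a2=2.100 → R2 fires; Z=18 Q=13 X=0
Draw 14: a1=0.000, a2=1.950, a3=0.000, a4=0.000, a0=1.950; τ=−ln(0.2310)/1.950=0.751 → t=4.561 > T=3.9: stop.
X first becomes ≤ 3 when it reaches 3 at the event at t=0.339.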